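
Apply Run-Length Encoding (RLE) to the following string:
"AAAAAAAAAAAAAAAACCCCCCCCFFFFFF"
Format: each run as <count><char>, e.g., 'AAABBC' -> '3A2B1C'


Scanning runs left to right:
  i=0: run of 'A' x 16 -> '16A'
  i=16: run of 'C' x 8 -> '8C'
  i=24: run of 'F' x 6 -> '6F'

RLE = 16A8C6F


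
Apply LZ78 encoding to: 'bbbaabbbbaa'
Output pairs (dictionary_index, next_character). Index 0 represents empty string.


LZ78 encoding steps:
Dictionary: {0: ''}
Step 1: w='' (idx 0), next='b' -> output (0, 'b'), add 'b' as idx 1
Step 2: w='b' (idx 1), next='b' -> output (1, 'b'), add 'bb' as idx 2
Step 3: w='' (idx 0), next='a' -> output (0, 'a'), add 'a' as idx 3
Step 4: w='a' (idx 3), next='b' -> output (3, 'b'), add 'ab' as idx 4
Step 5: w='bb' (idx 2), next='b' -> output (2, 'b'), add 'bbb' as idx 5
Step 6: w='a' (idx 3), next='a' -> output (3, 'a'), add 'aa' as idx 6


Encoded: [(0, 'b'), (1, 'b'), (0, 'a'), (3, 'b'), (2, 'b'), (3, 'a')]


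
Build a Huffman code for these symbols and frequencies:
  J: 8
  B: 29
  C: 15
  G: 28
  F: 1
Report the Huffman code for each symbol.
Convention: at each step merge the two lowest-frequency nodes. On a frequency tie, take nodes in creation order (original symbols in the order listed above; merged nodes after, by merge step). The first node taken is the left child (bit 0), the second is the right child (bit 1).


Huffman tree construction:
Step 1: Merge F(1) + J(8) = 9
Step 2: Merge (F+J)(9) + C(15) = 24
Step 3: Merge ((F+J)+C)(24) + G(28) = 52
Step 4: Merge B(29) + (((F+J)+C)+G)(52) = 81
Read each symbol's code off the tree from the root (left child = 0, right child = 1).

Codes:
  J: 1001 (length 4)
  B: 0 (length 1)
  C: 101 (length 3)
  G: 11 (length 2)
  F: 1000 (length 4)
Average code length: 166/81 = 2.0494 bits/symbol


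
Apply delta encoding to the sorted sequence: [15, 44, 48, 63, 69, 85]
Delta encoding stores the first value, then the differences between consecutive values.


First value: 15
Deltas:
  44 - 15 = 29
  48 - 44 = 4
  63 - 48 = 15
  69 - 63 = 6
  85 - 69 = 16


Delta encoded: [15, 29, 4, 15, 6, 16]


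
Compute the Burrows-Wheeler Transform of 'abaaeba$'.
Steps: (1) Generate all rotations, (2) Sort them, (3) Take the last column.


Rotations (sorted):
  0: $abaaeba -> last char: a
  1: a$abaaeb -> last char: b
  2: aaeba$ab -> last char: b
  3: abaaeba$ -> last char: $
  4: aeba$aba -> last char: a
  5: ba$abaae -> last char: e
  6: baaeba$a -> last char: a
  7: eba$abaa -> last char: a


BWT = abb$aeaa


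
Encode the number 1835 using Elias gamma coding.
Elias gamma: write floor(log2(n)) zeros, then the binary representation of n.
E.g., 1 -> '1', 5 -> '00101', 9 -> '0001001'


num_bits = floor(log2(1835)) + 1 = 11
leading_zeros = num_bits - 1 = 10
binary(1835) = 11100101011

Elias gamma(1835) = '0000000000' + '11100101011' = 000000000011100101011 (21 bits)


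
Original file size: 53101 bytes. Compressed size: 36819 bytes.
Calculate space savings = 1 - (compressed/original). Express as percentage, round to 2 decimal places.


ratio = compressed/original = 36819/53101 = 0.693377
savings = 1 - ratio = 1 - 0.693377 = 0.306623
as a percentage: 0.306623 * 100 = 30.66%

Space savings = 1 - 36819/53101 = 30.66%


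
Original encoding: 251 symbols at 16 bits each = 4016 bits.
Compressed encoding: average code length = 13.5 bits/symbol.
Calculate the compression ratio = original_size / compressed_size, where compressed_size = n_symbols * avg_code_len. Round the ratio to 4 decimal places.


original_size = n_symbols * orig_bits = 251 * 16 = 4016 bits
compressed_size = n_symbols * avg_code_len = 251 * 13.5 = 3388.5 bits
ratio = original_size / compressed_size = 4016 / 3388.5 = 1.1852

Compression ratio = 1.1852


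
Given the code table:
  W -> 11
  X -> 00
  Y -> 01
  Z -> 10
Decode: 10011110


Decoding:
10 -> Z
01 -> Y
11 -> W
10 -> Z


Result: ZYWZ


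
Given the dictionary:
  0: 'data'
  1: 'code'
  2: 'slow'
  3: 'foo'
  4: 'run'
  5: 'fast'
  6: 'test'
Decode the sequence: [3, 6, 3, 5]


Look up each index in the dictionary:
  3 -> 'foo'
  6 -> 'test'
  3 -> 'foo'
  5 -> 'fast'

Decoded: "foo test foo fast"


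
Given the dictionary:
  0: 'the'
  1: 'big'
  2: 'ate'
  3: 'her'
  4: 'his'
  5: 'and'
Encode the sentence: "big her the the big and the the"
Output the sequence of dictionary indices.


Look up each word in the dictionary:
  'big' -> 1
  'her' -> 3
  'the' -> 0
  'the' -> 0
  'big' -> 1
  'and' -> 5
  'the' -> 0
  'the' -> 0

Encoded: [1, 3, 0, 0, 1, 5, 0, 0]


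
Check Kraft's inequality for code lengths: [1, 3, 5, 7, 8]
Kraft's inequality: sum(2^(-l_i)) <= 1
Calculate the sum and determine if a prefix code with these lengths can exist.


Sum = 2^(-1) + 2^(-3) + 2^(-5) + 2^(-7) + 2^(-8)
    = 0.5 + 0.125 + 0.03125 + 0.0078125 + 0.00390625
    = 171/256 = 0.66796875
Since 0.66796875 <= 1, Kraft's inequality IS satisfied.
A prefix code with these lengths CAN exist.

Kraft sum = 0.66796875. Satisfied.


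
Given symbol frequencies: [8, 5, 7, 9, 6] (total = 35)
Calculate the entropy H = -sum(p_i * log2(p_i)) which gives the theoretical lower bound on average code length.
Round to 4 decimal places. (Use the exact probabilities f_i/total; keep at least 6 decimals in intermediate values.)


Per-symbol terms -p_i * log2(p_i) with p_i = f_i/35:
  p = 8/35 = 0.228571: log2(p) = -2.129283, -p*log2(p) = 0.486693
  p = 5/35 = 0.142857: log2(p) = -2.807355, -p*log2(p) = 0.401051
  p = 7/35 = 0.200000: log2(p) = -2.321928, -p*log2(p) = 0.464386
  p = 9/35 = 0.257143: log2(p) = -1.959358, -p*log2(p) = 0.503835
  p = 6/35 = 0.171429: log2(p) = -2.544321, -p*log2(p) = 0.436169
H = 0.486693 + 0.401051 + 0.464386 + 0.503835 + 0.436169 = 2.292134

H = 2.2921 bits/symbol


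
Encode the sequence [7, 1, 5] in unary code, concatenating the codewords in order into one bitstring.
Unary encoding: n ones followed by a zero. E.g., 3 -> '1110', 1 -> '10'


Encode each number as n ones followed by a terminating 0:
  7 -> 11111110 (8 bits)
  1 -> 10 (2 bits)
  5 -> 111110 (6 bits)
Total length = 8 + 2 + 6 = 16 bits.

Unary([7, 1, 5]) = 1111111010111110 (16 bits)


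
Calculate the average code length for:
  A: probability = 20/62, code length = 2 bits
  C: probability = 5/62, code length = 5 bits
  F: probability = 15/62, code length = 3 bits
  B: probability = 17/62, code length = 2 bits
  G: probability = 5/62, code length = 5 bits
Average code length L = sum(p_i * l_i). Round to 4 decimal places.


Weighted contributions p_i * l_i:
  A: (20/62) * 2 = 40/62
  C: (5/62) * 5 = 25/62
  F: (15/62) * 3 = 45/62
  B: (17/62) * 2 = 34/62
  G: (5/62) * 5 = 25/62
Sum = (40 + 25 + 45 + 34 + 25)/62 = 169/62

L = 169/62 = 2.7258 bits/symbol


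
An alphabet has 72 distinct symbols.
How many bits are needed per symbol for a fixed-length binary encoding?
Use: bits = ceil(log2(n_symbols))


log2(72) = 6.1699
Bracket: 2^6 = 64 < 72 <= 2^7 = 128
So ceil(log2(72)) = 7

bits = ceil(log2(72)) = ceil(6.1699) = 7 bits


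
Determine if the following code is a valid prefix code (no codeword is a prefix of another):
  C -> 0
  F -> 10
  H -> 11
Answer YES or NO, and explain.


Checking each pair (does one codeword prefix another?):
  C='0' vs F='10': no prefix
  C='0' vs H='11': no prefix
  F='10' vs C='0': no prefix
  F='10' vs H='11': no prefix
  H='11' vs C='0': no prefix
  H='11' vs F='10': no prefix
No violation found over all pairs.

YES -- this is a valid prefix code. No codeword is a prefix of any other codeword.


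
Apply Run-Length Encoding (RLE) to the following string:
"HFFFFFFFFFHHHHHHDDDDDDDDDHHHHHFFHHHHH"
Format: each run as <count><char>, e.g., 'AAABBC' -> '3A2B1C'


Scanning runs left to right:
  i=0: run of 'H' x 1 -> '1H'
  i=1: run of 'F' x 9 -> '9F'
  i=10: run of 'H' x 6 -> '6H'
  i=16: run of 'D' x 9 -> '9D'
  i=25: run of 'H' x 5 -> '5H'
  i=30: run of 'F' x 2 -> '2F'
  i=32: run of 'H' x 5 -> '5H'

RLE = 1H9F6H9D5H2F5H


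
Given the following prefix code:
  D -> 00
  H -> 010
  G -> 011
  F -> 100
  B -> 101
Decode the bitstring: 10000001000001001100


Decoding step by step:
Bits 100 -> F
Bits 00 -> D
Bits 00 -> D
Bits 100 -> F
Bits 00 -> D
Bits 010 -> H
Bits 011 -> G
Bits 00 -> D


Decoded message: FDDFDHGD


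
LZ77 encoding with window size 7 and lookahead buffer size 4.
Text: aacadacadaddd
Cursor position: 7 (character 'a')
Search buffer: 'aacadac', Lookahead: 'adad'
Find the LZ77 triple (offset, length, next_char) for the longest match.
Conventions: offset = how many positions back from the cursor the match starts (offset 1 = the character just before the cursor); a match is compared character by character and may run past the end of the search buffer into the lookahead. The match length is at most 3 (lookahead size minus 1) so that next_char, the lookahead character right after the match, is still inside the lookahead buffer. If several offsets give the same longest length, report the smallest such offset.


Try each offset into the search buffer:
  offset=1 (pos 6, char 'c'): match length 0
  offset=2 (pos 5, char 'a'): match length 1
  offset=3 (pos 4, char 'd'): match length 0
  offset=4 (pos 3, char 'a'): match length 3
  offset=5 (pos 2, char 'c'): match length 0
  offset=6 (pos 1, char 'a'): match length 1
  offset=7 (pos 0, char 'a'): match length 1
Longest match has length 3 at offset 4.
next_char = character at position 7 + 3 = 10 -> 'd'

Best match: offset=4, length=3 (matching 'ada' starting at position 3)
LZ77 triple: (4, 3, 'd')


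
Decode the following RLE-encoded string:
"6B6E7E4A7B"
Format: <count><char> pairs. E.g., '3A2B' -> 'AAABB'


Expanding each <count><char> pair:
  6B -> 'BBBBBB'
  6E -> 'EEEEEE'
  7E -> 'EEEEEEE'
  4A -> 'AAAA'
  7B -> 'BBBBBBB'

Decoded = BBBBBBEEEEEEEEEEEEEAAAABBBBBBB


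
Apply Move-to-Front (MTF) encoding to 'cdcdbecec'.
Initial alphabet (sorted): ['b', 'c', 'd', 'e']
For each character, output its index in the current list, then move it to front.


MTF encoding:
'c': index 1 in ['b', 'c', 'd', 'e'] -> ['c', 'b', 'd', 'e']
'd': index 2 in ['c', 'b', 'd', 'e'] -> ['d', 'c', 'b', 'e']
'c': index 1 in ['d', 'c', 'b', 'e'] -> ['c', 'd', 'b', 'e']
'd': index 1 in ['c', 'd', 'b', 'e'] -> ['d', 'c', 'b', 'e']
'b': index 2 in ['d', 'c', 'b', 'e'] -> ['b', 'd', 'c', 'e']
'e': index 3 in ['b', 'd', 'c', 'e'] -> ['e', 'b', 'd', 'c']
'c': index 3 in ['e', 'b', 'd', 'c'] -> ['c', 'e', 'b', 'd']
'e': index 1 in ['c', 'e', 'b', 'd'] -> ['e', 'c', 'b', 'd']
'c': index 1 in ['e', 'c', 'b', 'd'] -> ['c', 'e', 'b', 'd']


Output: [1, 2, 1, 1, 2, 3, 3, 1, 1]


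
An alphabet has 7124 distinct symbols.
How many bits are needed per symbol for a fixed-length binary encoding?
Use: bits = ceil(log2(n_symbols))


log2(7124) = 12.7985
Bracket: 2^12 = 4096 < 7124 <= 2^13 = 8192
So ceil(log2(7124)) = 13

bits = ceil(log2(7124)) = ceil(12.7985) = 13 bits


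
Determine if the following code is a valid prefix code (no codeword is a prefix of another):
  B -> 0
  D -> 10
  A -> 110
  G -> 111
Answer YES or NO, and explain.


Checking each pair (does one codeword prefix another?):
  B='0' vs D='10': no prefix
  B='0' vs A='110': no prefix
  B='0' vs G='111': no prefix
  D='10' vs B='0': no prefix
  D='10' vs A='110': no prefix
  D='10' vs G='111': no prefix
  A='110' vs B='0': no prefix
  A='110' vs D='10': no prefix
  A='110' vs G='111': no prefix
  G='111' vs B='0': no prefix
  G='111' vs D='10': no prefix
  G='111' vs A='110': no prefix
No violation found over all pairs.

YES -- this is a valid prefix code. No codeword is a prefix of any other codeword.


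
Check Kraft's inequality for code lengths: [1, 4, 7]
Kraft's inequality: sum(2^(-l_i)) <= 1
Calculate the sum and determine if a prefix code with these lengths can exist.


Sum = 2^(-1) + 2^(-4) + 2^(-7)
    = 0.5 + 0.0625 + 0.0078125
    = 73/128 = 0.5703125
Since 0.5703125 <= 1, Kraft's inequality IS satisfied.
A prefix code with these lengths CAN exist.

Kraft sum = 0.5703125. Satisfied.


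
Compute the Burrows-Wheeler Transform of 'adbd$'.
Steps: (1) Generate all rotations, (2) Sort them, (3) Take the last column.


Rotations (sorted):
  0: $adbd -> last char: d
  1: adbd$ -> last char: $
  2: bd$ad -> last char: d
  3: d$adb -> last char: b
  4: dbd$a -> last char: a


BWT = d$dba


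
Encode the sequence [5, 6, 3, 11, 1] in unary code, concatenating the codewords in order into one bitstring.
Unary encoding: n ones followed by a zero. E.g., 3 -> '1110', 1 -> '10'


Encode each number as n ones followed by a terminating 0:
  5 -> 111110 (6 bits)
  6 -> 1111110 (7 bits)
  3 -> 1110 (4 bits)
  11 -> 111111111110 (12 bits)
  1 -> 10 (2 bits)
Total length = 6 + 7 + 4 + 12 + 2 = 31 bits.

Unary([5, 6, 3, 11, 1]) = 1111101111110111011111111111010 (31 bits)


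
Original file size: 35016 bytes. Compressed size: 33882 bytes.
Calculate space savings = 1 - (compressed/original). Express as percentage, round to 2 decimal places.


ratio = compressed/original = 33882/35016 = 0.967615
savings = 1 - ratio = 1 - 0.967615 = 0.032385
as a percentage: 0.032385 * 100 = 3.24%

Space savings = 1 - 33882/35016 = 3.24%


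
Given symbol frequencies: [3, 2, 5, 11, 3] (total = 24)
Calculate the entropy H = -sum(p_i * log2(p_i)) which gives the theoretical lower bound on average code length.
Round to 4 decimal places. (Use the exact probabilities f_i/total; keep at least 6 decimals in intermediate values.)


Per-symbol terms -p_i * log2(p_i) with p_i = f_i/24:
  p = 3/24 = 0.125000: log2(p) = -3.000000, -p*log2(p) = 0.375000
  p = 2/24 = 0.083333: log2(p) = -3.584963, -p*log2(p) = 0.298747
  p = 5/24 = 0.208333: log2(p) = -2.263034, -p*log2(p) = 0.471466
  p = 11/24 = 0.458333: log2(p) = -1.125531, -p*log2(p) = 0.515868
  p = 3/24 = 0.125000: log2(p) = -3.000000, -p*log2(p) = 0.375000
H = 0.375000 + 0.298747 + 0.471466 + 0.515868 + 0.375000 = 2.036081

H = 2.0361 bits/symbol


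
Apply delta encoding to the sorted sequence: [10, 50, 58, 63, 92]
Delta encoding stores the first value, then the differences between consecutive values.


First value: 10
Deltas:
  50 - 10 = 40
  58 - 50 = 8
  63 - 58 = 5
  92 - 63 = 29


Delta encoded: [10, 40, 8, 5, 29]


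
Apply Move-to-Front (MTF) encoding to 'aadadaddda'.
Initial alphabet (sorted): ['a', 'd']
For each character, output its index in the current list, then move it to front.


MTF encoding:
'a': index 0 in ['a', 'd'] -> ['a', 'd']
'a': index 0 in ['a', 'd'] -> ['a', 'd']
'd': index 1 in ['a', 'd'] -> ['d', 'a']
'a': index 1 in ['d', 'a'] -> ['a', 'd']
'd': index 1 in ['a', 'd'] -> ['d', 'a']
'a': index 1 in ['d', 'a'] -> ['a', 'd']
'd': index 1 in ['a', 'd'] -> ['d', 'a']
'd': index 0 in ['d', 'a'] -> ['d', 'a']
'd': index 0 in ['d', 'a'] -> ['d', 'a']
'a': index 1 in ['d', 'a'] -> ['a', 'd']


Output: [0, 0, 1, 1, 1, 1, 1, 0, 0, 1]


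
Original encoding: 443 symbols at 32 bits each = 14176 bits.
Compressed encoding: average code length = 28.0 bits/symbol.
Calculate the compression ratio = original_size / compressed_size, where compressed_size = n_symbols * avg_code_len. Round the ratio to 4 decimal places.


original_size = n_symbols * orig_bits = 443 * 32 = 14176 bits
compressed_size = n_symbols * avg_code_len = 443 * 28.0 = 12404.0 bits
ratio = original_size / compressed_size = 14176 / 12404.0 = 1.1429

Compression ratio = 1.1429


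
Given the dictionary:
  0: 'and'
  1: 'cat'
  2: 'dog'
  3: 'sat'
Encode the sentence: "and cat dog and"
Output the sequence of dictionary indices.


Look up each word in the dictionary:
  'and' -> 0
  'cat' -> 1
  'dog' -> 2
  'and' -> 0

Encoded: [0, 1, 2, 0]


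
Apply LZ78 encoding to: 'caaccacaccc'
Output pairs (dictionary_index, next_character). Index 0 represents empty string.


LZ78 encoding steps:
Dictionary: {0: ''}
Step 1: w='' (idx 0), next='c' -> output (0, 'c'), add 'c' as idx 1
Step 2: w='' (idx 0), next='a' -> output (0, 'a'), add 'a' as idx 2
Step 3: w='a' (idx 2), next='c' -> output (2, 'c'), add 'ac' as idx 3
Step 4: w='c' (idx 1), next='a' -> output (1, 'a'), add 'ca' as idx 4
Step 5: w='ca' (idx 4), next='c' -> output (4, 'c'), add 'cac' as idx 5
Step 6: w='c' (idx 1), next='c' -> output (1, 'c'), add 'cc' as idx 6


Encoded: [(0, 'c'), (0, 'a'), (2, 'c'), (1, 'a'), (4, 'c'), (1, 'c')]


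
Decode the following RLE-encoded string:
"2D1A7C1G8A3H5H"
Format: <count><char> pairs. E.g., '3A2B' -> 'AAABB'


Expanding each <count><char> pair:
  2D -> 'DD'
  1A -> 'A'
  7C -> 'CCCCCCC'
  1G -> 'G'
  8A -> 'AAAAAAAA'
  3H -> 'HHH'
  5H -> 'HHHHH'

Decoded = DDACCCCCCCGAAAAAAAAHHHHHHHH


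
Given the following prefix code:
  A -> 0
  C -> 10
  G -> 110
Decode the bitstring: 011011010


Decoding step by step:
Bits 0 -> A
Bits 110 -> G
Bits 110 -> G
Bits 10 -> C


Decoded message: AGGC


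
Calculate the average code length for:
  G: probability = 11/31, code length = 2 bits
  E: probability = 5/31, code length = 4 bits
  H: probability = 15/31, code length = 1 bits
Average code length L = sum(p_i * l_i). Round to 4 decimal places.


Weighted contributions p_i * l_i:
  G: (11/31) * 2 = 22/31
  E: (5/31) * 4 = 20/31
  H: (15/31) * 1 = 15/31
Sum = (22 + 20 + 15)/31 = 57/31

L = 57/31 = 1.8387 bits/symbol


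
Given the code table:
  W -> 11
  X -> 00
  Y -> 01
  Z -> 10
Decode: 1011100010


Decoding:
10 -> Z
11 -> W
10 -> Z
00 -> X
10 -> Z


Result: ZWZXZ


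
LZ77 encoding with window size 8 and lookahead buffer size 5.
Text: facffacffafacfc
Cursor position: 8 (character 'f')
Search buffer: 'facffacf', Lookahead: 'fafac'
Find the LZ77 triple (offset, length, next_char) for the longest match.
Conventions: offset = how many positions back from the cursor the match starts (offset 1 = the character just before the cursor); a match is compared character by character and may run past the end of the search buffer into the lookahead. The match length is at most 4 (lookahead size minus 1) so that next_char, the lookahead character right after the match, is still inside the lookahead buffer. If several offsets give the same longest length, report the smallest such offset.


Try each offset into the search buffer:
  offset=1 (pos 7, char 'f'): match length 1
  offset=2 (pos 6, char 'c'): match length 0
  offset=3 (pos 5, char 'a'): match length 0
  offset=4 (pos 4, char 'f'): match length 2
  offset=5 (pos 3, char 'f'): match length 1
  offset=6 (pos 2, char 'c'): match length 0
  offset=7 (pos 1, char 'a'): match length 0
  offset=8 (pos 0, char 'f'): match length 2
Longest match has length 2, found at offsets 4, 8; take the smallest, offset 4.
next_char = character at position 8 + 2 = 10 -> 'f'

Best match: offset=4, length=2 (matching 'fa' starting at position 4)
LZ77 triple: (4, 2, 'f')


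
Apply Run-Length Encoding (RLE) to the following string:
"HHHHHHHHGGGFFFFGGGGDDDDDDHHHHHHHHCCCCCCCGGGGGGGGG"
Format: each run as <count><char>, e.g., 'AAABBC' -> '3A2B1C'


Scanning runs left to right:
  i=0: run of 'H' x 8 -> '8H'
  i=8: run of 'G' x 3 -> '3G'
  i=11: run of 'F' x 4 -> '4F'
  i=15: run of 'G' x 4 -> '4G'
  i=19: run of 'D' x 6 -> '6D'
  i=25: run of 'H' x 8 -> '8H'
  i=33: run of 'C' x 7 -> '7C'
  i=40: run of 'G' x 9 -> '9G'

RLE = 8H3G4F4G6D8H7C9G


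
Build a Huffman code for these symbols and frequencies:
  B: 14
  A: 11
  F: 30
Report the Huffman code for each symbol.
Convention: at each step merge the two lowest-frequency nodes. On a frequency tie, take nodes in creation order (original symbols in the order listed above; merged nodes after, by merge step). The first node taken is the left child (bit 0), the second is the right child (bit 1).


Huffman tree construction:
Step 1: Merge A(11) + B(14) = 25
Step 2: Merge (A+B)(25) + F(30) = 55
Read each symbol's code off the tree from the root (left child = 0, right child = 1).

Codes:
  B: 01 (length 2)
  A: 00 (length 2)
  F: 1 (length 1)
Average code length: 80/55 = 1.4545 bits/symbol


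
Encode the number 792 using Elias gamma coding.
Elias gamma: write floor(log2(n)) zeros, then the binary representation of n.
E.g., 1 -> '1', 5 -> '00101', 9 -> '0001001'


num_bits = floor(log2(792)) + 1 = 10
leading_zeros = num_bits - 1 = 9
binary(792) = 1100011000

Elias gamma(792) = '000000000' + '1100011000' = 0000000001100011000 (19 bits)


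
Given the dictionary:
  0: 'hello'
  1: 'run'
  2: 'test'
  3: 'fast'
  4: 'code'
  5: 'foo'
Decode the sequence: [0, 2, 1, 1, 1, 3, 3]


Look up each index in the dictionary:
  0 -> 'hello'
  2 -> 'test'
  1 -> 'run'
  1 -> 'run'
  1 -> 'run'
  3 -> 'fast'
  3 -> 'fast'

Decoded: "hello test run run run fast fast"


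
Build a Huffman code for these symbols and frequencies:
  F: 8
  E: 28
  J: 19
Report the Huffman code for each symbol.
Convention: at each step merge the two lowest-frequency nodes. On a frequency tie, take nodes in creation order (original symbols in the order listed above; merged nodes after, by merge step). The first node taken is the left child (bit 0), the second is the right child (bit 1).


Huffman tree construction:
Step 1: Merge F(8) + J(19) = 27
Step 2: Merge (F+J)(27) + E(28) = 55
Read each symbol's code off the tree from the root (left child = 0, right child = 1).

Codes:
  F: 00 (length 2)
  E: 1 (length 1)
  J: 01 (length 2)
Average code length: 82/55 = 1.4909 bits/symbol


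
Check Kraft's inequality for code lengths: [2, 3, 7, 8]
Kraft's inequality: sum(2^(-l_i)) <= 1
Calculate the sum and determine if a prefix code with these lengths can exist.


Sum = 2^(-2) + 2^(-3) + 2^(-7) + 2^(-8)
    = 0.25 + 0.125 + 0.0078125 + 0.00390625
    = 99/256 = 0.38671875
Since 0.38671875 <= 1, Kraft's inequality IS satisfied.
A prefix code with these lengths CAN exist.

Kraft sum = 0.38671875. Satisfied.


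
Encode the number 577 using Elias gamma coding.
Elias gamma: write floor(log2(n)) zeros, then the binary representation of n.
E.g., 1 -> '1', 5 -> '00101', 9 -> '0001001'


num_bits = floor(log2(577)) + 1 = 10
leading_zeros = num_bits - 1 = 9
binary(577) = 1001000001

Elias gamma(577) = '000000000' + '1001000001' = 0000000001001000001 (19 bits)


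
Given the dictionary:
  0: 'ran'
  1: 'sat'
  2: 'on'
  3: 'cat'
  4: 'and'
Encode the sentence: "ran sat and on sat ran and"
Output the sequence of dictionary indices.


Look up each word in the dictionary:
  'ran' -> 0
  'sat' -> 1
  'and' -> 4
  'on' -> 2
  'sat' -> 1
  'ran' -> 0
  'and' -> 4

Encoded: [0, 1, 4, 2, 1, 0, 4]


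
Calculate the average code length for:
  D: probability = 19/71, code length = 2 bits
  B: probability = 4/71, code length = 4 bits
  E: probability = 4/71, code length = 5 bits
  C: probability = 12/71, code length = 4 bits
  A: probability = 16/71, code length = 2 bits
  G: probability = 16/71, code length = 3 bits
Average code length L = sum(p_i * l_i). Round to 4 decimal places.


Weighted contributions p_i * l_i:
  D: (19/71) * 2 = 38/71
  B: (4/71) * 4 = 16/71
  E: (4/71) * 5 = 20/71
  C: (12/71) * 4 = 48/71
  A: (16/71) * 2 = 32/71
  G: (16/71) * 3 = 48/71
Sum = (38 + 16 + 20 + 48 + 32 + 48)/71 = 202/71

L = 202/71 = 2.8451 bits/symbol


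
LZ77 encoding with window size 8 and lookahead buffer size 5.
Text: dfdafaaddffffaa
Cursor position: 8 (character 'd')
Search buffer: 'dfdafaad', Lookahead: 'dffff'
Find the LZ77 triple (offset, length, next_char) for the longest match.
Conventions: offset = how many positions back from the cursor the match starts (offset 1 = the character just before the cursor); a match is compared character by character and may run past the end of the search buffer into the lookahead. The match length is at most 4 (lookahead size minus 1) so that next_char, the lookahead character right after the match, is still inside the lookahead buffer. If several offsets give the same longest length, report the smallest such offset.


Try each offset into the search buffer:
  offset=1 (pos 7, char 'd'): match length 1
  offset=2 (pos 6, char 'a'): match length 0
  offset=3 (pos 5, char 'a'): match length 0
  offset=4 (pos 4, char 'f'): match length 0
  offset=5 (pos 3, char 'a'): match length 0
  offset=6 (pos 2, char 'd'): match length 1
  offset=7 (pos 1, char 'f'): match length 0
  offset=8 (pos 0, char 'd'): match length 2
Longest match has length 2 at offset 8.
next_char = character at position 8 + 2 = 10 -> 'f'

Best match: offset=8, length=2 (matching 'df' starting at position 0)
LZ77 triple: (8, 2, 'f')


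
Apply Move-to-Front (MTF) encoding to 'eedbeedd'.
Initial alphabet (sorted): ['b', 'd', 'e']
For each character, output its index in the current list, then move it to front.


MTF encoding:
'e': index 2 in ['b', 'd', 'e'] -> ['e', 'b', 'd']
'e': index 0 in ['e', 'b', 'd'] -> ['e', 'b', 'd']
'd': index 2 in ['e', 'b', 'd'] -> ['d', 'e', 'b']
'b': index 2 in ['d', 'e', 'b'] -> ['b', 'd', 'e']
'e': index 2 in ['b', 'd', 'e'] -> ['e', 'b', 'd']
'e': index 0 in ['e', 'b', 'd'] -> ['e', 'b', 'd']
'd': index 2 in ['e', 'b', 'd'] -> ['d', 'e', 'b']
'd': index 0 in ['d', 'e', 'b'] -> ['d', 'e', 'b']


Output: [2, 0, 2, 2, 2, 0, 2, 0]


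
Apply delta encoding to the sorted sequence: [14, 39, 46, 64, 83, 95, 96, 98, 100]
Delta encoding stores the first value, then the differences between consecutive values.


First value: 14
Deltas:
  39 - 14 = 25
  46 - 39 = 7
  64 - 46 = 18
  83 - 64 = 19
  95 - 83 = 12
  96 - 95 = 1
  98 - 96 = 2
  100 - 98 = 2


Delta encoded: [14, 25, 7, 18, 19, 12, 1, 2, 2]


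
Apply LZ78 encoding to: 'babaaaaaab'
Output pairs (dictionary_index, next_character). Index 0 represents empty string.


LZ78 encoding steps:
Dictionary: {0: ''}
Step 1: w='' (idx 0), next='b' -> output (0, 'b'), add 'b' as idx 1
Step 2: w='' (idx 0), next='a' -> output (0, 'a'), add 'a' as idx 2
Step 3: w='b' (idx 1), next='a' -> output (1, 'a'), add 'ba' as idx 3
Step 4: w='a' (idx 2), next='a' -> output (2, 'a'), add 'aa' as idx 4
Step 5: w='aa' (idx 4), next='a' -> output (4, 'a'), add 'aaa' as idx 5
Step 6: w='b' (idx 1), end of input -> output (1, '')


Encoded: [(0, 'b'), (0, 'a'), (1, 'a'), (2, 'a'), (4, 'a'), (1, '')]


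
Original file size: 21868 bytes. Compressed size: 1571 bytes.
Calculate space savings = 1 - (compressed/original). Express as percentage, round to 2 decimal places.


ratio = compressed/original = 1571/21868 = 0.07184
savings = 1 - ratio = 1 - 0.07184 = 0.92816
as a percentage: 0.92816 * 100 = 92.82%

Space savings = 1 - 1571/21868 = 92.82%


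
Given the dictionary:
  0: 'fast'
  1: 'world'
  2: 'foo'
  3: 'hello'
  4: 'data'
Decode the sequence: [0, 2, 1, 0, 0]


Look up each index in the dictionary:
  0 -> 'fast'
  2 -> 'foo'
  1 -> 'world'
  0 -> 'fast'
  0 -> 'fast'

Decoded: "fast foo world fast fast"


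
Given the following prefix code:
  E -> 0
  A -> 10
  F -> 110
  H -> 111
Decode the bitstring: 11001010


Decoding step by step:
Bits 110 -> F
Bits 0 -> E
Bits 10 -> A
Bits 10 -> A


Decoded message: FEAA


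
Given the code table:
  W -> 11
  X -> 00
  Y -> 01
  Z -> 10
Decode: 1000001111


Decoding:
10 -> Z
00 -> X
00 -> X
11 -> W
11 -> W


Result: ZXXWW


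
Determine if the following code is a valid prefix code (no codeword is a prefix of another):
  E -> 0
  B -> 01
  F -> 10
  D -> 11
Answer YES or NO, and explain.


Checking each pair (does one codeword prefix another?):
  E='0' vs B='01': prefix -- VIOLATION

NO -- this is NOT a valid prefix code. E (0) is a prefix of B (01).


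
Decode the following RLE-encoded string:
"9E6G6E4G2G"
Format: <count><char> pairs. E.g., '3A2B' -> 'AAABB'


Expanding each <count><char> pair:
  9E -> 'EEEEEEEEE'
  6G -> 'GGGGGG'
  6E -> 'EEEEEE'
  4G -> 'GGGG'
  2G -> 'GG'

Decoded = EEEEEEEEEGGGGGGEEEEEEGGGGGG


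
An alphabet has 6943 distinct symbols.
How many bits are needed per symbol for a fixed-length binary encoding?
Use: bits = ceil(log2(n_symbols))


log2(6943) = 12.7613
Bracket: 2^12 = 4096 < 6943 <= 2^13 = 8192
So ceil(log2(6943)) = 13

bits = ceil(log2(6943)) = ceil(12.7613) = 13 bits


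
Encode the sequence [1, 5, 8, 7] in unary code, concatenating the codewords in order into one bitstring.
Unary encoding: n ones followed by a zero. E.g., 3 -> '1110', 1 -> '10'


Encode each number as n ones followed by a terminating 0:
  1 -> 10 (2 bits)
  5 -> 111110 (6 bits)
  8 -> 111111110 (9 bits)
  7 -> 11111110 (8 bits)
Total length = 2 + 6 + 9 + 8 = 25 bits.

Unary([1, 5, 8, 7]) = 1011111011111111011111110 (25 bits)


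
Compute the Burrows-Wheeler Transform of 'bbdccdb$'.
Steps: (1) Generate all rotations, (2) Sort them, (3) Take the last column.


Rotations (sorted):
  0: $bbdccdb -> last char: b
  1: b$bbdccd -> last char: d
  2: bbdccdb$ -> last char: $
  3: bdccdb$b -> last char: b
  4: ccdb$bbd -> last char: d
  5: cdb$bbdc -> last char: c
  6: db$bbdcc -> last char: c
  7: dccdb$bb -> last char: b


BWT = bd$bdccb


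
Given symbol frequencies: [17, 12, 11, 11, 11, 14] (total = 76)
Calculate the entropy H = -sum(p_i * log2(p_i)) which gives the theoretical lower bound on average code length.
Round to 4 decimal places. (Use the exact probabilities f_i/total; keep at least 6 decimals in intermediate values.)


Per-symbol terms -p_i * log2(p_i) with p_i = f_i/76:
  p = 17/76 = 0.223684: log2(p) = -2.160465, -p*log2(p) = 0.483262
  p = 12/76 = 0.157895: log2(p) = -2.662965, -p*log2(p) = 0.420468
  p = 11/76 = 0.144737: log2(p) = -2.788496, -p*log2(p) = 0.403598
  p = 11/76 = 0.144737: log2(p) = -2.788496, -p*log2(p) = 0.403598
  p = 11/76 = 0.144737: log2(p) = -2.788496, -p*log2(p) = 0.403598
  p = 14/76 = 0.184211: log2(p) = -2.440573, -p*log2(p) = 0.449579
H = 0.483262 + 0.420468 + 0.403598 + 0.403598 + 0.403598 + 0.449579 = 2.564103

H = 2.5641 bits/symbol


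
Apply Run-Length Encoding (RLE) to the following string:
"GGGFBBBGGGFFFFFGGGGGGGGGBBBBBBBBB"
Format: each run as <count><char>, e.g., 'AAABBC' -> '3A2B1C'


Scanning runs left to right:
  i=0: run of 'G' x 3 -> '3G'
  i=3: run of 'F' x 1 -> '1F'
  i=4: run of 'B' x 3 -> '3B'
  i=7: run of 'G' x 3 -> '3G'
  i=10: run of 'F' x 5 -> '5F'
  i=15: run of 'G' x 9 -> '9G'
  i=24: run of 'B' x 9 -> '9B'

RLE = 3G1F3B3G5F9G9B


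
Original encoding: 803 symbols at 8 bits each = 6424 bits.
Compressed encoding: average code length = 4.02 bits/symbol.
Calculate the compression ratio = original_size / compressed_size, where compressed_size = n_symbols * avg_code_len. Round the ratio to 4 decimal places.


original_size = n_symbols * orig_bits = 803 * 8 = 6424 bits
compressed_size = n_symbols * avg_code_len = 803 * 4.02 = 3228.06 bits
ratio = original_size / compressed_size = 6424 / 3228.06 = 1.99

Compression ratio = 1.99


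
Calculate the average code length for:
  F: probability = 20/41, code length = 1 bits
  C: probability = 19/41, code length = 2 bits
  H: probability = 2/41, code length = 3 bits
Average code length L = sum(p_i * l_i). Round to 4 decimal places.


Weighted contributions p_i * l_i:
  F: (20/41) * 1 = 20/41
  C: (19/41) * 2 = 38/41
  H: (2/41) * 3 = 6/41
Sum = (20 + 38 + 6)/41 = 64/41

L = 64/41 = 1.5610 bits/symbol


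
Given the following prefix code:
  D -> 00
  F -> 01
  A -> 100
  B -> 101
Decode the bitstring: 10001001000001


Decoding step by step:
Bits 100 -> A
Bits 01 -> F
Bits 00 -> D
Bits 100 -> A
Bits 00 -> D
Bits 01 -> F


Decoded message: AFDADF


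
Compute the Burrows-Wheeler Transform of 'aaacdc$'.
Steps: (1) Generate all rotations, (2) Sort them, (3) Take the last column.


Rotations (sorted):
  0: $aaacdc -> last char: c
  1: aaacdc$ -> last char: $
  2: aacdc$a -> last char: a
  3: acdc$aa -> last char: a
  4: c$aaacd -> last char: d
  5: cdc$aaa -> last char: a
  6: dc$aaac -> last char: c


BWT = c$aadac


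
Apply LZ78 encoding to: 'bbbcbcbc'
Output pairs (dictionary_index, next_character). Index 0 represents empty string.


LZ78 encoding steps:
Dictionary: {0: ''}
Step 1: w='' (idx 0), next='b' -> output (0, 'b'), add 'b' as idx 1
Step 2: w='b' (idx 1), next='b' -> output (1, 'b'), add 'bb' as idx 2
Step 3: w='' (idx 0), next='c' -> output (0, 'c'), add 'c' as idx 3
Step 4: w='b' (idx 1), next='c' -> output (1, 'c'), add 'bc' as idx 4
Step 5: w='bc' (idx 4), end of input -> output (4, '')


Encoded: [(0, 'b'), (1, 'b'), (0, 'c'), (1, 'c'), (4, '')]


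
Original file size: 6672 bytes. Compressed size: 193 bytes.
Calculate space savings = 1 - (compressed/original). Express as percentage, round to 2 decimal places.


ratio = compressed/original = 193/6672 = 0.028927
savings = 1 - ratio = 1 - 0.028927 = 0.971073
as a percentage: 0.971073 * 100 = 97.11%

Space savings = 1 - 193/6672 = 97.11%


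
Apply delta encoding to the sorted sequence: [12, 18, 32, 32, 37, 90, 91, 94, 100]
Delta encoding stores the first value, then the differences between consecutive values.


First value: 12
Deltas:
  18 - 12 = 6
  32 - 18 = 14
  32 - 32 = 0
  37 - 32 = 5
  90 - 37 = 53
  91 - 90 = 1
  94 - 91 = 3
  100 - 94 = 6


Delta encoded: [12, 6, 14, 0, 5, 53, 1, 3, 6]


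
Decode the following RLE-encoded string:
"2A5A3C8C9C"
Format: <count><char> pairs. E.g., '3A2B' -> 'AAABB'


Expanding each <count><char> pair:
  2A -> 'AA'
  5A -> 'AAAAA'
  3C -> 'CCC'
  8C -> 'CCCCCCCC'
  9C -> 'CCCCCCCCC'

Decoded = AAAAAAACCCCCCCCCCCCCCCCCCCC


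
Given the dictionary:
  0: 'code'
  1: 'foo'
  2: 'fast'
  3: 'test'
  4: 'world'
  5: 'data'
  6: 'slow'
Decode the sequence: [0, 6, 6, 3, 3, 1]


Look up each index in the dictionary:
  0 -> 'code'
  6 -> 'slow'
  6 -> 'slow'
  3 -> 'test'
  3 -> 'test'
  1 -> 'foo'

Decoded: "code slow slow test test foo"


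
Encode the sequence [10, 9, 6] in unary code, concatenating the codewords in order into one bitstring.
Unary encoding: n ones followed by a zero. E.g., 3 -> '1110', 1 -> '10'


Encode each number as n ones followed by a terminating 0:
  10 -> 11111111110 (11 bits)
  9 -> 1111111110 (10 bits)
  6 -> 1111110 (7 bits)
Total length = 11 + 10 + 7 = 28 bits.

Unary([10, 9, 6]) = 1111111111011111111101111110 (28 bits)


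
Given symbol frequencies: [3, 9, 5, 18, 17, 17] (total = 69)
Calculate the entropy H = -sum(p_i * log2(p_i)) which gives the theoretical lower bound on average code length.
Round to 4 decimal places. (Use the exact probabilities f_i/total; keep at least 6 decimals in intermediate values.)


Per-symbol terms -p_i * log2(p_i) with p_i = f_i/69:
  p = 3/69 = 0.043478: log2(p) = -4.523562, -p*log2(p) = 0.196677
  p = 9/69 = 0.130435: log2(p) = -2.938599, -p*log2(p) = 0.383296
  p = 5/69 = 0.072464: log2(p) = -3.786596, -p*log2(p) = 0.274391
  p = 18/69 = 0.260870: log2(p) = -1.938599, -p*log2(p) = 0.505722
  p = 17/69 = 0.246377: log2(p) = -2.021062, -p*log2(p) = 0.497943
  p = 17/69 = 0.246377: log2(p) = -2.021062, -p*log2(p) = 0.497943
H = 0.196677 + 0.383296 + 0.274391 + 0.505722 + 0.497943 + 0.497943 = 2.355972

H = 2.356 bits/symbol


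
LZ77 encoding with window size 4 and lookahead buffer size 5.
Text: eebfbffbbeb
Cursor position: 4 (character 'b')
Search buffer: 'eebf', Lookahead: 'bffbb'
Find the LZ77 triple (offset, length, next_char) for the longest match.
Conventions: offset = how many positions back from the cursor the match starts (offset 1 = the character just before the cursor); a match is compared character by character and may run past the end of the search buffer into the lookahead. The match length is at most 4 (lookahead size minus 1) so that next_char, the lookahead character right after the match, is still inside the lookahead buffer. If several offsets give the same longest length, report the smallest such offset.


Try each offset into the search buffer:
  offset=1 (pos 3, char 'f'): match length 0
  offset=2 (pos 2, char 'b'): match length 2
  offset=3 (pos 1, char 'e'): match length 0
  offset=4 (pos 0, char 'e'): match length 0
Longest match has length 2 at offset 2.
next_char = character at position 4 + 2 = 6 -> 'f'

Best match: offset=2, length=2 (matching 'bf' starting at position 2)
LZ77 triple: (2, 2, 'f')


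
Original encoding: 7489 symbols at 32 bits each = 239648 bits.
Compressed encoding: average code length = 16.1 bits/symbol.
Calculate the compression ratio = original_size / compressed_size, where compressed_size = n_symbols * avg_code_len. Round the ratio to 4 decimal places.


original_size = n_symbols * orig_bits = 7489 * 32 = 239648 bits
compressed_size = n_symbols * avg_code_len = 7489 * 16.1 = 120572.9 bits
ratio = original_size / compressed_size = 239648 / 120572.9 = 1.9876

Compression ratio = 1.9876


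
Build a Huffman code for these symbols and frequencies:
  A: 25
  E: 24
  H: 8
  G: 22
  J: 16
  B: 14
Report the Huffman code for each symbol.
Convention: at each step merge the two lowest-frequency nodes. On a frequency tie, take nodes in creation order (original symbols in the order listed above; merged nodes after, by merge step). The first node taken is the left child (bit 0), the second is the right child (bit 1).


Huffman tree construction:
Step 1: Merge H(8) + B(14) = 22
Step 2: Merge J(16) + G(22) = 38
Step 3: Merge (H+B)(22) + E(24) = 46
Step 4: Merge A(25) + (J+G)(38) = 63
Step 5: Merge ((H+B)+E)(46) + (A+(J+G))(63) = 109
Read each symbol's code off the tree from the root (left child = 0, right child = 1).

Codes:
  A: 10 (length 2)
  E: 01 (length 2)
  H: 000 (length 3)
  G: 111 (length 3)
  J: 110 (length 3)
  B: 001 (length 3)
Average code length: 278/109 = 2.5505 bits/symbol


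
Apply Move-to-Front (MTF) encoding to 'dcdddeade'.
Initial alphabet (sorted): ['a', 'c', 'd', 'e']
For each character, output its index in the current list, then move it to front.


MTF encoding:
'd': index 2 in ['a', 'c', 'd', 'e'] -> ['d', 'a', 'c', 'e']
'c': index 2 in ['d', 'a', 'c', 'e'] -> ['c', 'd', 'a', 'e']
'd': index 1 in ['c', 'd', 'a', 'e'] -> ['d', 'c', 'a', 'e']
'd': index 0 in ['d', 'c', 'a', 'e'] -> ['d', 'c', 'a', 'e']
'd': index 0 in ['d', 'c', 'a', 'e'] -> ['d', 'c', 'a', 'e']
'e': index 3 in ['d', 'c', 'a', 'e'] -> ['e', 'd', 'c', 'a']
'a': index 3 in ['e', 'd', 'c', 'a'] -> ['a', 'e', 'd', 'c']
'd': index 2 in ['a', 'e', 'd', 'c'] -> ['d', 'a', 'e', 'c']
'e': index 2 in ['d', 'a', 'e', 'c'] -> ['e', 'd', 'a', 'c']


Output: [2, 2, 1, 0, 0, 3, 3, 2, 2]


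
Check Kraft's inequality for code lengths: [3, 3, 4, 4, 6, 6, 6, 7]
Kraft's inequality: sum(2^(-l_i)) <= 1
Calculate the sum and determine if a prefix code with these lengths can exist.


Sum = 2^(-3) + 2^(-3) + 2^(-4) + 2^(-4) + 2^(-6) + 2^(-6) + 2^(-6) + 2^(-7)
    = 0.125 + 0.125 + 0.0625 + 0.0625 + 0.015625 + 0.015625 + 0.015625 + 0.0078125
    = 55/128 = 0.4296875
Since 0.4296875 <= 1, Kraft's inequality IS satisfied.
A prefix code with these lengths CAN exist.

Kraft sum = 0.4296875. Satisfied.


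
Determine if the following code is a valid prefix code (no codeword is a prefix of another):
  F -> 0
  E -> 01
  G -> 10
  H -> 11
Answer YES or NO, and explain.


Checking each pair (does one codeword prefix another?):
  F='0' vs E='01': prefix -- VIOLATION

NO -- this is NOT a valid prefix code. F (0) is a prefix of E (01).


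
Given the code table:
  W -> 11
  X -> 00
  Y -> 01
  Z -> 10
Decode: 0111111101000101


Decoding:
01 -> Y
11 -> W
11 -> W
11 -> W
01 -> Y
00 -> X
01 -> Y
01 -> Y


Result: YWWWYXYY


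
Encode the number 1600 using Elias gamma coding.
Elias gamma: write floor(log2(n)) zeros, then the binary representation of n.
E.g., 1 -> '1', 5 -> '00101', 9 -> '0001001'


num_bits = floor(log2(1600)) + 1 = 11
leading_zeros = num_bits - 1 = 10
binary(1600) = 11001000000

Elias gamma(1600) = '0000000000' + '11001000000' = 000000000011001000000 (21 bits)


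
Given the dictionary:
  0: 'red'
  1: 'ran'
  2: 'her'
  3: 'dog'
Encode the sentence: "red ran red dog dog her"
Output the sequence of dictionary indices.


Look up each word in the dictionary:
  'red' -> 0
  'ran' -> 1
  'red' -> 0
  'dog' -> 3
  'dog' -> 3
  'her' -> 2

Encoded: [0, 1, 0, 3, 3, 2]


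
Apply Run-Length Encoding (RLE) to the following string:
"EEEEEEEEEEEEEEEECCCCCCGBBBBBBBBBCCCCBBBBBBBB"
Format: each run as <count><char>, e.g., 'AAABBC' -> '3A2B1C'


Scanning runs left to right:
  i=0: run of 'E' x 16 -> '16E'
  i=16: run of 'C' x 6 -> '6C'
  i=22: run of 'G' x 1 -> '1G'
  i=23: run of 'B' x 9 -> '9B'
  i=32: run of 'C' x 4 -> '4C'
  i=36: run of 'B' x 8 -> '8B'

RLE = 16E6C1G9B4C8B
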